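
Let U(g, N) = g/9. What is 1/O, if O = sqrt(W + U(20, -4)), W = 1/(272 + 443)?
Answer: 3*sqrt(10230935)/14309 ≈ 0.67061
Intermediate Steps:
W = 1/715 ≈ 0.0013986
U(g, N) = g/9 (U(g, N) = g*(1/9) = g/9)
O = sqrt(10230935)/2145 (O = sqrt(1/715 + (1/9)*20) = sqrt(1/715 + 20/9) = sqrt(14309/6435) = sqrt(10230935)/2145 ≈ 1.4912)
1/O = 1/(sqrt(10230935)/2145) = 3*sqrt(10230935)/14309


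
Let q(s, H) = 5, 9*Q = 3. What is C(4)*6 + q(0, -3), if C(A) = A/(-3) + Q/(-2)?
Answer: -4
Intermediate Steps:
Q = ⅓ (Q = (⅑)*3 = ⅓ ≈ 0.33333)
C(A) = -⅙ - A/3 (C(A) = A/(-3) + (⅓)/(-2) = A*(-⅓) + (⅓)*(-½) = -A/3 - ⅙ = -⅙ - A/3)
C(4)*6 + q(0, -3) = (-⅙ - ⅓*4)*6 + 5 = (-⅙ - 4/3)*6 + 5 = -3/2*6 + 5 = -9 + 5 = -4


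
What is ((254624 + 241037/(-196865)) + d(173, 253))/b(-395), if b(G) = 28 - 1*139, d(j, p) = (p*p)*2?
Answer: -25109525431/7284005 ≈ -3447.2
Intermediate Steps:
d(j, p) = 2*p² (d(j, p) = p²*2 = 2*p²)
b(G) = -111 (b(G) = 28 - 139 = -111)
((254624 + 241037/(-196865)) + d(173, 253))/b(-395) = ((254624 + 241037/(-196865)) + 2*253²)/(-111) = ((254624 + 241037*(-1/196865)) + 2*64009)*(-1/111) = ((254624 - 241037/196865) + 128018)*(-1/111) = (50126312723/196865 + 128018)*(-1/111) = (75328576293/196865)*(-1/111) = -25109525431/7284005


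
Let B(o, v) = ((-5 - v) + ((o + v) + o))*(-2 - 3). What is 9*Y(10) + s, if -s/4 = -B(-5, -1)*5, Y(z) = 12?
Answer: 1608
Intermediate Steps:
B(o, v) = 25 - 10*o (B(o, v) = ((-5 - v) + (v + 2*o))*(-5) = (-5 + 2*o)*(-5) = 25 - 10*o)
s = 1500 (s = -4*(-(25 - 10*(-5)))*5 = -4*(-(25 + 50))*5 = -4*(-1*75)*5 = -(-300)*5 = -4*(-375) = 1500)
9*Y(10) + s = 9*12 + 1500 = 108 + 1500 = 1608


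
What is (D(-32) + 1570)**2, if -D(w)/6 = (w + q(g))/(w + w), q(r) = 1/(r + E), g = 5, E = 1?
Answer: 10057883521/4096 ≈ 2.4555e+6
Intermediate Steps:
q(r) = 1/(1 + r) (q(r) = 1/(r + 1) = 1/(1 + r))
D(w) = -3*(1/6 + w)/w (D(w) = -6*(w + 1/(1 + 5))/(w + w) = -6*(w + 1/6)/(2*w) = -6*(w + 1/6)*1/(2*w) = -6*(1/6 + w)*1/(2*w) = -3*(1/6 + w)/w)
(D(-32) + 1570)**2 = ((-3 - 1/2/(-32)) + 1570)**2 = ((-3 - 1/2*(-1/32)) + 1570)**2 = ((-3 + 1/64) + 1570)**2 = (-191/64 + 1570)**2 = (100289/64)**2 = 10057883521/4096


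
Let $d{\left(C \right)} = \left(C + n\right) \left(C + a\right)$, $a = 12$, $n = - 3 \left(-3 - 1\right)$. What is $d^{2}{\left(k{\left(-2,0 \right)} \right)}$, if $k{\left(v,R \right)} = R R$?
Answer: $20736$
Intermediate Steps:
$n = 12$ ($n = \left(-3\right) \left(-4\right) = 12$)
$k{\left(v,R \right)} = R^{2}$
$d{\left(C \right)} = \left(12 + C\right)^{2}$ ($d{\left(C \right)} = \left(C + 12\right) \left(C + 12\right) = \left(12 + C\right) \left(12 + C\right) = \left(12 + C\right)^{2}$)
$d^{2}{\left(k{\left(-2,0 \right)} \right)} = \left(144 + \left(0^{2}\right)^{2} + 24 \cdot 0^{2}\right)^{2} = \left(144 + 0^{2} + 24 \cdot 0\right)^{2} = \left(144 + 0 + 0\right)^{2} = 144^{2} = 20736$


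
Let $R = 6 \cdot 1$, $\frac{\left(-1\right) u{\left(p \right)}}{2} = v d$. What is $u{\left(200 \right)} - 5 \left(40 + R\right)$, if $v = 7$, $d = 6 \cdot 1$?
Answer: $-314$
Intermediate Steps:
$d = 6$
$u{\left(p \right)} = -84$ ($u{\left(p \right)} = - 2 \cdot 7 \cdot 6 = \left(-2\right) 42 = -84$)
$R = 6$
$u{\left(200 \right)} - 5 \left(40 + R\right) = -84 - 5 \left(40 + 6\right) = -84 - 5 \cdot 46 = -84 - 230 = -314$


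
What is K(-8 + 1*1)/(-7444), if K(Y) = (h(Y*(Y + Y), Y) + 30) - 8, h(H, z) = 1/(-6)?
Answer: -131/44664 ≈ -0.0029330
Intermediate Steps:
h(H, z) = -⅙
K(Y) = 131/6 (K(Y) = (-⅙ + 30) - 8 = 179/6 - 8 = 131/6)
K(-8 + 1*1)/(-7444) = (131/6)/(-7444) = (131/6)*(-1/7444) = -131/44664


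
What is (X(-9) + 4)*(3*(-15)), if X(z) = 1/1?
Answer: -225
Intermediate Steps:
X(z) = 1
(X(-9) + 4)*(3*(-15)) = (1 + 4)*(3*(-15)) = 5*(-45) = -225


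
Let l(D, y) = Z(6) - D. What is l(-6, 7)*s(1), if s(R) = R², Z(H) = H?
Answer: 12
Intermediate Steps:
l(D, y) = 6 - D
l(-6, 7)*s(1) = (6 - 1*(-6))*1² = (6 + 6)*1 = 12*1 = 12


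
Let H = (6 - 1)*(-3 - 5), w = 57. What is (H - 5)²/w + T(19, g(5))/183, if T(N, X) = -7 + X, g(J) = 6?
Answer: 123506/3477 ≈ 35.521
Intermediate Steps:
H = -40 (H = 5*(-8) = -40)
(H - 5)²/w + T(19, g(5))/183 = (-40 - 5)²/57 + (-7 + 6)/183 = (-45)²*(1/57) - 1*1/183 = 2025*(1/57) - 1/183 = 675/19 - 1/183 = 123506/3477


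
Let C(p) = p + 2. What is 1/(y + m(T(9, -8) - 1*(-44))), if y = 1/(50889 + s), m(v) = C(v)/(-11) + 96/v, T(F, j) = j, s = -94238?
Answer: -1430517/1127107 ≈ -1.2692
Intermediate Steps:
C(p) = 2 + p
m(v) = -2/11 + 96/v - v/11 (m(v) = (2 + v)/(-11) + 96/v = (2 + v)*(-1/11) + 96/v = (-2/11 - v/11) + 96/v = -2/11 + 96/v - v/11)
y = -1/43349 (y = 1/(50889 - 94238) = 1/(-43349) = -1/43349 ≈ -2.3069e-5)
1/(y + m(T(9, -8) - 1*(-44))) = 1/(-1/43349 + (1056 - (-8 - 1*(-44))*(2 + (-8 - 1*(-44))))/(11*(-8 - 1*(-44)))) = 1/(-1/43349 + (1056 - (-8 + 44)*(2 + (-8 + 44)))/(11*(-8 + 44))) = 1/(-1/43349 + (1/11)*(1056 - 1*36*(2 + 36))/36) = 1/(-1/43349 + (1/11)*(1/36)*(1056 - 1*36*38)) = 1/(-1/43349 + (1/11)*(1/36)*(1056 - 1368)) = 1/(-1/43349 + (1/11)*(1/36)*(-312)) = 1/(-1/43349 - 26/33) = 1/(-1127107/1430517) = -1430517/1127107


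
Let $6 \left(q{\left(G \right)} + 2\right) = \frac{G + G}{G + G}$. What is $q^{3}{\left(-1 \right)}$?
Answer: $- \frac{1331}{216} \approx -6.162$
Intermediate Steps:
$q{\left(G \right)} = - \frac{11}{6}$ ($q{\left(G \right)} = -2 + \frac{\left(G + G\right) \frac{1}{G + G}}{6} = -2 + \frac{2 G \frac{1}{2 G}}{6} = -2 + \frac{1}{6} \cdot 1 = -2 + \frac{1}{6} = - \frac{11}{6}$)
$q^{3}{\left(-1 \right)} = \left(- \frac{11}{6}\right)^{3} = - \frac{1331}{216}$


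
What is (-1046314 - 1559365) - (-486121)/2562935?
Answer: -6678185421744/2562935 ≈ -2.6057e+6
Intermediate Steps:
(-1046314 - 1559365) - (-486121)/2562935 = -2605679 - (-486121)/2562935 = -2605679 - 1*(-486121/2562935) = -2605679 + 486121/2562935 = -6678185421744/2562935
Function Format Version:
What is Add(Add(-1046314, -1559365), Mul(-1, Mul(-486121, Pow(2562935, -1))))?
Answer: Rational(-6678185421744, 2562935) ≈ -2.6057e+6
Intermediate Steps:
Add(Add(-1046314, -1559365), Mul(-1, Mul(-486121, Pow(2562935, -1)))) = Add(-2605679, Mul(-1, Mul(-486121, Rational(1, 2562935)))) = Add(-2605679, Mul(-1, Rational(-486121, 2562935))) = Add(-2605679, Rational(486121, 2562935)) = Rational(-6678185421744, 2562935)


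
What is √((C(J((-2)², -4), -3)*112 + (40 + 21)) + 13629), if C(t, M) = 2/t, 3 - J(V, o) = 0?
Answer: √123882/3 ≈ 117.32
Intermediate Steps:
J(V, o) = 3 (J(V, o) = 3 - 1*0 = 3 + 0 = 3)
√((C(J((-2)², -4), -3)*112 + (40 + 21)) + 13629) = √(((2/3)*112 + (40 + 21)) + 13629) = √(((2*(⅓))*112 + 61) + 13629) = √(((⅔)*112 + 61) + 13629) = √((224/3 + 61) + 13629) = √(407/3 + 13629) = √(41294/3) = √123882/3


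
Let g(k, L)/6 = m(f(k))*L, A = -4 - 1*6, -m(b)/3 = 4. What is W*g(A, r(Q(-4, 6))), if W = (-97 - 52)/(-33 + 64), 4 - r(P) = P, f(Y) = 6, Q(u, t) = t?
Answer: -21456/31 ≈ -692.13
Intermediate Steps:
m(b) = -12 (m(b) = -3*4 = -12)
r(P) = 4 - P
A = -10 (A = -4 - 6 = -10)
g(k, L) = -72*L (g(k, L) = 6*(-12*L) = -72*L)
W = -149/31 ≈ -4.8064
W*g(A, r(Q(-4, 6))) = -(-10728)*(4 - 1*6)/31 = -(-10728)*(4 - 6)/31 = -(-10728)*(-2)/31 = -149/31*144 = -21456/31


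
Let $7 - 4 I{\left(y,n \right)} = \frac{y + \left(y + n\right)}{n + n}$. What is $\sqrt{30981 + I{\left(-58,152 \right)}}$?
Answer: $\frac{\sqrt{178956193}}{76} \approx 176.02$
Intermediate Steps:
$I{\left(y,n \right)} = \frac{7}{4} - \frac{n + 2 y}{8 n}$ ($I{\left(y,n \right)} = \frac{7}{4} - \frac{\left(y + \left(y + n\right)\right) \frac{1}{n + n}}{4} = \frac{7}{4} - \frac{\left(y + \left(n + y\right)\right) \frac{1}{2 n}}{4} = \frac{7}{4} - \frac{\left(n + 2 y\right) \frac{1}{2 n}}{4} = \frac{7}{4} - \frac{\frac{1}{2} \frac{1}{n} \left(n + 2 y\right)}{4} = \frac{7}{4} - \frac{n + 2 y}{8 n}$)
$\sqrt{30981 + I{\left(-58,152 \right)}} = \sqrt{30981 + \left(\frac{13}{8} - - \frac{29}{2 \cdot 152}\right)} = \sqrt{30981 + \left(\frac{13}{8} - \left(- \frac{29}{2}\right) \frac{1}{152}\right)} = \sqrt{30981 + \left(\frac{13}{8} + \frac{29}{304}\right)} = \sqrt{30981 + \frac{523}{304}} = \sqrt{\frac{9418747}{304}} = \frac{\sqrt{178956193}}{76}$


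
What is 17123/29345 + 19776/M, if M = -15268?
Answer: -79723189/112009865 ≈ -0.71175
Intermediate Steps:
17123/29345 + 19776/M = 17123/29345 + 19776/(-15268) = 17123*(1/29345) + 19776*(-1/15268) = 17123/29345 - 4944/3817 = -79723189/112009865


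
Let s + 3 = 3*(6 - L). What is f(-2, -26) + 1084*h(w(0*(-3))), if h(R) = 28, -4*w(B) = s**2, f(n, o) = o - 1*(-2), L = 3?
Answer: 30328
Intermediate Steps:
f(n, o) = 2 + o (f(n, o) = o + 2 = 2 + o)
s = 6 (s = -3 + 3*(6 - 1*3) = -3 + 3*(6 - 3) = -3 + 3*3 = -3 + 9 = 6)
w(B) = -9 (w(B) = -1/4*6**2 = -1/4*36 = -9)
f(-2, -26) + 1084*h(w(0*(-3))) = (2 - 26) + 1084*28 = -24 + 30352 = 30328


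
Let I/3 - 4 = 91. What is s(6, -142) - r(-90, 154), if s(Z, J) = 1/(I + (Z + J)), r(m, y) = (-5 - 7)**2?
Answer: -21455/149 ≈ -143.99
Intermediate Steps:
I = 285 (I = 12 + 3*91 = 12 + 273 = 285)
r(m, y) = 144 (r(m, y) = (-12)**2 = 144)
s(Z, J) = 1/(285 + J + Z) (s(Z, J) = 1/(285 + (Z + J)) = 1/(285 + (J + Z)) = 1/(285 + J + Z))
s(6, -142) - r(-90, 154) = 1/(285 - 142 + 6) - 1*144 = 1/149 - 144 = -21455/149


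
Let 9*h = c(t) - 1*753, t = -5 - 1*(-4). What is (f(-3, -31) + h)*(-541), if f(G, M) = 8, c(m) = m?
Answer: 368962/9 ≈ 40996.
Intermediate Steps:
t = -1 (t = -5 + 4 = -1)
h = -754/9 (h = (-1 - 1*753)/9 = (-1 - 753)/9 = (⅑)*(-754) = -754/9 ≈ -83.778)
(f(-3, -31) + h)*(-541) = (8 - 754/9)*(-541) = -682/9*(-541) = 368962/9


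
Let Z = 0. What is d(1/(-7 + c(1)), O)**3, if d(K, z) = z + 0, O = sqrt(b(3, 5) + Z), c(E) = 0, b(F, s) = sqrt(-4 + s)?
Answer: 1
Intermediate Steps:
O = 1 (O = sqrt(sqrt(-4 + 5) + 0) = sqrt(sqrt(1) + 0) = sqrt(1 + 0) = sqrt(1) = 1)
d(K, z) = z
d(1/(-7 + c(1)), O)**3 = 1**3 = 1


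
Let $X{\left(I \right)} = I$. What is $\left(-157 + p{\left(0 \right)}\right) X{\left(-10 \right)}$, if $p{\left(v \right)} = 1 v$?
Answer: $1570$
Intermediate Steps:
$p{\left(v \right)} = v$
$\left(-157 + p{\left(0 \right)}\right) X{\left(-10 \right)} = \left(-157 + 0\right) \left(-10\right) = \left(-157\right) \left(-10\right) = 1570$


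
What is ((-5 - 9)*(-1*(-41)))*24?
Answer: -13776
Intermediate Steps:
((-5 - 9)*(-1*(-41)))*24 = -14*41*24 = -574*24 = -13776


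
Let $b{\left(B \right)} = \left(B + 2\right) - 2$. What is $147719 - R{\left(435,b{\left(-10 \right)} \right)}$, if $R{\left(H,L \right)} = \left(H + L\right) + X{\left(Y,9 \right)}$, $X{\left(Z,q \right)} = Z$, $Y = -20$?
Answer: $147314$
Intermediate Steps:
$b{\left(B \right)} = B$ ($b{\left(B \right)} = \left(2 + B\right) - 2 = B$)
$R{\left(H,L \right)} = -20 + H + L$ ($R{\left(H,L \right)} = \left(H + L\right) - 20 = -20 + H + L$)
$147719 - R{\left(435,b{\left(-10 \right)} \right)} = 147719 - \left(-20 + 435 - 10\right) = 147719 - 405 = 147314$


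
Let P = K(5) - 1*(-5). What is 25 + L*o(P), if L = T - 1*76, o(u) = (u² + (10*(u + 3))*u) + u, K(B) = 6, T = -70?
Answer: -244087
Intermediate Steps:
P = 11 (P = 6 - 1*(-5) = 6 + 5 = 11)
o(u) = u + u² + u*(30 + 10*u) (o(u) = (u² + (10*(3 + u))*u) + u = (u² + (30 + 10*u)*u) + u = (u² + u*(30 + 10*u)) + u = u + u² + u*(30 + 10*u))
L = -146 (L = -70 - 1*76 = -70 - 76 = -146)
25 + L*o(P) = 25 - 1606*(31 + 11*11) = 25 - 1606*(31 + 121) = 25 - 1606*152 = 25 - 146*1672 = 25 - 244112 = -244087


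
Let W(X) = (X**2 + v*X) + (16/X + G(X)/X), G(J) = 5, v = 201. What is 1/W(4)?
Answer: 4/3301 ≈ 0.0012118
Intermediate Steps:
W(X) = X**2 + 21/X + 201*X (W(X) = (X**2 + 201*X) + (16/X + 5/X) = (X**2 + 201*X) + 21/X = X**2 + 21/X + 201*X)
1/W(4) = 1/((21 + 4**2*(201 + 4))/4) = 1/((21 + 16*205)/4) = 1/((21 + 3280)/4) = 1/((1/4)*3301) = 1/(3301/4) = 4/3301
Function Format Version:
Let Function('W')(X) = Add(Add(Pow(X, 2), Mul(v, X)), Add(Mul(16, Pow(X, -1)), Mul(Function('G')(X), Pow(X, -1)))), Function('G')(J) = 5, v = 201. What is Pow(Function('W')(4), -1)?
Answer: Rational(4, 3301) ≈ 0.0012118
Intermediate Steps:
Function('W')(X) = Add(Pow(X, 2), Mul(21, Pow(X, -1)), Mul(201, X)) (Function('W')(X) = Add(Add(Pow(X, 2), Mul(201, X)), Add(Mul(16, Pow(X, -1)), Mul(5, Pow(X, -1)))) = Add(Add(Pow(X, 2), Mul(201, X)), Mul(21, Pow(X, -1))) = Add(Pow(X, 2), Mul(21, Pow(X, -1)), Mul(201, X)))
Pow(Function('W')(4), -1) = Pow(Mul(Pow(4, -1), Add(21, Mul(Pow(4, 2), Add(201, 4)))), -1) = Pow(Mul(Rational(1, 4), Add(21, Mul(16, 205))), -1) = Pow(Mul(Rational(1, 4), Add(21, 3280)), -1) = Pow(Mul(Rational(1, 4), 3301), -1) = Pow(Rational(3301, 4), -1) = Rational(4, 3301)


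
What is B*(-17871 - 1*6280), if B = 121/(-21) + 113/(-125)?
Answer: 422594198/2625 ≈ 1.6099e+5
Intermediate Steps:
B = -17498/2625 (B = 121*(-1/21) + 113*(-1/125) = -121/21 - 113/125 = -17498/2625 ≈ -6.6659)
B*(-17871 - 1*6280) = -17498*(-17871 - 1*6280)/2625 = -17498*(-17871 - 6280)/2625 = -17498/2625*(-24151) = 422594198/2625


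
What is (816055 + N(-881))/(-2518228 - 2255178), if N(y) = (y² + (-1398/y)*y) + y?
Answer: -1589937/4773406 ≈ -0.33308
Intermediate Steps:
N(y) = -1398 + y + y² (N(y) = (y² - 1398) + y = (-1398 + y²) + y = -1398 + y + y²)
(816055 + N(-881))/(-2518228 - 2255178) = (816055 + (-1398 - 881 + (-881)²))/(-2518228 - 2255178) = (816055 + (-1398 - 881 + 776161))/(-4773406) = (816055 + 773882)*(-1/4773406) = 1589937*(-1/4773406) = -1589937/4773406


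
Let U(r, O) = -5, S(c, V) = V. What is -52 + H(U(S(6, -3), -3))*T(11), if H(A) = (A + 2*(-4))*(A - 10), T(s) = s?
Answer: 2093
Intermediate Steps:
H(A) = (-10 + A)*(-8 + A) (H(A) = (A - 8)*(-10 + A) = (-8 + A)*(-10 + A) = (-10 + A)*(-8 + A))
-52 + H(U(S(6, -3), -3))*T(11) = -52 + (80 + (-5)² - 18*(-5))*11 = -52 + (80 + 25 + 90)*11 = -52 + 195*11 = -52 + 2145 = 2093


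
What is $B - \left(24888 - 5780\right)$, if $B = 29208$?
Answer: $10100$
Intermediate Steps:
$B - \left(24888 - 5780\right) = 29208 - \left(24888 - 5780\right) = 29208 - 19108 = 10100$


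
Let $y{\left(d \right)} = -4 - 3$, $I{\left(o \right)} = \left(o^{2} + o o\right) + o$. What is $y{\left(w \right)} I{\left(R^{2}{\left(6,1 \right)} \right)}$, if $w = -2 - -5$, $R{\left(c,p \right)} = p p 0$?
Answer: $0$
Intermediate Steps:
$R{\left(c,p \right)} = 0$ ($R{\left(c,p \right)} = p^{2} \cdot 0 = 0$)
$I{\left(o \right)} = o + 2 o^{2}$ ($I{\left(o \right)} = \left(o^{2} + o^{2}\right) + o = 2 o^{2} + o = o + 2 o^{2}$)
$w = 3$ ($w = -2 + 5 = 3$)
$y{\left(d \right)} = -7$
$y{\left(w \right)} I{\left(R^{2}{\left(6,1 \right)} \right)} = - 7 \cdot 0^{2} \left(1 + 2 \cdot 0^{2}\right) = - 7 \cdot 0 \left(1 + 2 \cdot 0\right) = - 7 \cdot 0 \left(1 + 0\right) = - 7 \cdot 0 \cdot 1 = \left(-7\right) 0 = 0$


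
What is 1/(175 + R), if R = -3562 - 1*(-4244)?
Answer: 1/857 ≈ 0.0011669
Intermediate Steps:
R = 682 (R = -3562 + 4244 = 682)
1/(175 + R) = 1/(175 + 682) = 1/857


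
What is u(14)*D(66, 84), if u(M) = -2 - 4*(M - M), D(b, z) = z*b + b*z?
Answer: -22176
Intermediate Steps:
D(b, z) = 2*b*z (D(b, z) = b*z + b*z = 2*b*z)
u(M) = -2 (u(M) = -2 - 4*0 = -2 + 0 = -2)
u(14)*D(66, 84) = -4*66*84 = -2*11088 = -22176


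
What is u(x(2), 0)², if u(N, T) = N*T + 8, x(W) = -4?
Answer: 64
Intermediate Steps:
u(N, T) = 8 + N*T
u(x(2), 0)² = (8 - 4*0)² = (8 + 0)² = 8² = 64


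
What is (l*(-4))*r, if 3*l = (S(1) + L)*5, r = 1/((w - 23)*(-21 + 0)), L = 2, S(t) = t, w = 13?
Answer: -2/21 ≈ -0.095238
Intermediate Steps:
r = 1/210 (r = 1/((13 - 23)*(-21 + 0)) = 1/(-10*(-21)) = 1/210 ≈ 0.0047619)
l = 5 (l = ((1 + 2)*5)/3 = (3*5)/3 = (⅓)*15 = 5)
(l*(-4))*r = (5*(-4))*(1/210) = -20*1/210 = -2/21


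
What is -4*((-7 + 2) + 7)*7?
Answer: -56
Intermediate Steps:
-4*((-7 + 2) + 7)*7 = -4*(-5 + 7)*7 = -4*2*7 = -8*7 = -56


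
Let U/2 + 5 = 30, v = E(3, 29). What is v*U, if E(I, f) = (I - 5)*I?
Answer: -300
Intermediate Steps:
E(I, f) = I*(-5 + I) (E(I, f) = (-5 + I)*I = I*(-5 + I))
v = -6 (v = 3*(-5 + 3) = 3*(-2) = -6)
U = 50 (U = -10 + 2*30 = -10 + 60 = 50)
v*U = -6*50 = -300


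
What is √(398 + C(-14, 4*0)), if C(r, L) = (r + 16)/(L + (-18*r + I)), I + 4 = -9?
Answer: 2*√5683659/239 ≈ 19.950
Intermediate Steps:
I = -13 (I = -4 - 9 = -13)
C(r, L) = (16 + r)/(-13 + L - 18*r) (C(r, L) = (r + 16)/(L + (-18*r - 13)) = (16 + r)/(L + (-13 - 18*r)) = (16 + r)/(-13 + L - 18*r))
√(398 + C(-14, 4*0)) = √(398 + (-16 - 1*(-14))/(13 - 4*0 + 18*(-14))) = √(398 + (-16 + 14)/(13 - 1*0 - 252)) = √(398 - 2/(13 + 0 - 252)) = √(398 - 2/(-239)) = √(398 - 1/239*(-2)) = √(398 + 2/239) = √(95124/239) = 2*√5683659/239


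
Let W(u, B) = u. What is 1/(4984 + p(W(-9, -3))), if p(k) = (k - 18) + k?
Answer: 1/4948 ≈ 0.00020210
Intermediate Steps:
p(k) = -18 + 2*k (p(k) = (-18 + k) + k = -18 + 2*k)
1/(4984 + p(W(-9, -3))) = 1/(4984 + (-18 + 2*(-9))) = 1/(4984 + (-18 - 18)) = 1/(4984 - 36) = 1/4948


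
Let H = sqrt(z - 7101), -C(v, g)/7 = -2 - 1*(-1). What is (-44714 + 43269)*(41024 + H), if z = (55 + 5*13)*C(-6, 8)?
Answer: -59279680 - 1445*I*sqrt(6261) ≈ -5.928e+7 - 1.1434e+5*I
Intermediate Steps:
C(v, g) = 7 (C(v, g) = -7*(-2 - 1*(-1)) = -7*(-2 + 1) = -7*(-1) = 7)
z = 840 (z = (55 + 5*13)*7 = (55 + 65)*7 = 120*7 = 840)
H = I*sqrt(6261) (H = sqrt(840 - 7101) = sqrt(-6261) = I*sqrt(6261) ≈ 79.126*I)
(-44714 + 43269)*(41024 + H) = (-44714 + 43269)*(41024 + I*sqrt(6261)) = -1445*(41024 + I*sqrt(6261)) = -59279680 - 1445*I*sqrt(6261)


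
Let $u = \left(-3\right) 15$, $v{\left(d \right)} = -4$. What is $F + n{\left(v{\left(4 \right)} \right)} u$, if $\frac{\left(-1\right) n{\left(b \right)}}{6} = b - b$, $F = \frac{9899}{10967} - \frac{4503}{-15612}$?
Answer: $\frac{67975863}{57072268} \approx 1.191$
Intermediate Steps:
$u = -45$
$F = \frac{67975863}{57072268}$ ($F = 9899 \cdot \frac{1}{10967} - - \frac{1501}{5204} = \frac{9899}{10967} + \frac{1501}{5204} = \frac{67975863}{57072268} \approx 1.191$)
$n{\left(b \right)} = 0$ ($n{\left(b \right)} = - 6 \left(b - b\right) = \left(-6\right) 0 = 0$)
$F + n{\left(v{\left(4 \right)} \right)} u = \frac{67975863}{57072268} + 0 \left(-45\right) = \frac{67975863}{57072268} + 0 = \frac{67975863}{57072268}$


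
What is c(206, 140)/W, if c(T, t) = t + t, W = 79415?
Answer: 8/2269 ≈ 0.0035258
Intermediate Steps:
c(T, t) = 2*t
c(206, 140)/W = (2*140)/79415 = 280*(1/79415) = 8/2269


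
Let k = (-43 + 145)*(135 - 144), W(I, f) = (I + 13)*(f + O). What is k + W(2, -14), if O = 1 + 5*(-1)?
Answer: -1188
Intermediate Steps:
O = -4 (O = 1 - 5 = -4)
W(I, f) = (-4 + f)*(13 + I) (W(I, f) = (I + 13)*(f - 4) = (13 + I)*(-4 + f) = (-4 + f)*(13 + I))
k = -918 (k = 102*(-9) = -918)
k + W(2, -14) = -918 + (-52 - 4*2 + 13*(-14) + 2*(-14)) = -918 + (-52 - 8 - 182 - 28) = -918 - 270 = -1188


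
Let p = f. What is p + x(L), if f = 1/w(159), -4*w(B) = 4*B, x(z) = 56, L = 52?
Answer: 8903/159 ≈ 55.994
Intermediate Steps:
w(B) = -B
f = -1/159 (f = 1/(-1*159) = 1/(-159) = -1/159 ≈ -0.0062893)
p = -1/159 ≈ -0.0062893
p + x(L) = -1/159 + 56 = 8903/159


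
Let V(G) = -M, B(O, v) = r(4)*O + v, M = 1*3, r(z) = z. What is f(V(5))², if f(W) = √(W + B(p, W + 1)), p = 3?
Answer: 7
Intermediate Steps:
M = 3
B(O, v) = v + 4*O (B(O, v) = 4*O + v = v + 4*O)
V(G) = -3 (V(G) = -1*3 = -3)
f(W) = √(13 + 2*W) (f(W) = √(W + ((W + 1) + 4*3)) = √(W + ((1 + W) + 12)) = √(W + (13 + W)) = √(13 + 2*W))
f(V(5))² = (√(13 + 2*(-3)))² = (√(13 - 6))² = (√7)² = 7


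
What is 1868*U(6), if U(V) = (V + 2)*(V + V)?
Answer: 179328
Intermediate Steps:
U(V) = 2*V*(2 + V) (U(V) = (2 + V)*(2*V) = 2*V*(2 + V))
1868*U(6) = 1868*(2*6*(2 + 6)) = 1868*(2*6*8) = 1868*96 = 179328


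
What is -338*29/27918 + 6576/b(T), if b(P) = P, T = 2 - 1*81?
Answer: -92181563/1102761 ≈ -83.592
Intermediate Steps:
T = -79 (T = 2 - 81 = -79)
-338*29/27918 + 6576/b(T) = -338*29/27918 + 6576/(-79) = -9802*1/27918 + 6576*(-1/79) = -4901/13959 - 6576/79 = -92181563/1102761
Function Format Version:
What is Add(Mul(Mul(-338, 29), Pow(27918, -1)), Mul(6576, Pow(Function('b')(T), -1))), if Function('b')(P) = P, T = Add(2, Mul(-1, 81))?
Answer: Rational(-92181563, 1102761) ≈ -83.592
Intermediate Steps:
T = -79 (T = Add(2, -81) = -79)
Add(Mul(Mul(-338, 29), Pow(27918, -1)), Mul(6576, Pow(Function('b')(T), -1))) = Add(Mul(Mul(-338, 29), Pow(27918, -1)), Mul(6576, Pow(-79, -1))) = Add(Mul(-9802, Rational(1, 27918)), Mul(6576, Rational(-1, 79))) = Add(Rational(-4901, 13959), Rational(-6576, 79)) = Rational(-92181563, 1102761)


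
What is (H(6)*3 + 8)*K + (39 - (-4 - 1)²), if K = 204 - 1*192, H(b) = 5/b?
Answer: 140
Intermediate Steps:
K = 12 (K = 204 - 192 = 12)
(H(6)*3 + 8)*K + (39 - (-4 - 1)²) = ((5/6)*3 + 8)*12 + (39 - (-4 - 1)²) = ((5*(⅙))*3 + 8)*12 + (39 - 1*(-5)²) = ((⅚)*3 + 8)*12 + (39 - 1*25) = (5/2 + 8)*12 + (39 - 25) = (21/2)*12 + 14 = 126 + 14 = 140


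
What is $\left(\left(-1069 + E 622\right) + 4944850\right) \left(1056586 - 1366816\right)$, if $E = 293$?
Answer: $-1590247356210$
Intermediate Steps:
$\left(\left(-1069 + E 622\right) + 4944850\right) \left(1056586 - 1366816\right) = \left(\left(-1069 + 293 \cdot 622\right) + 4944850\right) \left(1056586 - 1366816\right) = \left(\left(-1069 + 182246\right) + 4944850\right) \left(-310230\right) = \left(181177 + 4944850\right) \left(-310230\right) = 5126027 \left(-310230\right) = -1590247356210$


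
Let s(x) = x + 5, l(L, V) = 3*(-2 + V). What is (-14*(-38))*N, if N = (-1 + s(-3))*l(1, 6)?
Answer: 6384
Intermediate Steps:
l(L, V) = -6 + 3*V
s(x) = 5 + x
N = 12 (N = (-1 + (5 - 3))*(-6 + 3*6) = (-1 + 2)*(-6 + 18) = 1*12 = 12)
(-14*(-38))*N = -14*(-38)*12 = 532*12 = 6384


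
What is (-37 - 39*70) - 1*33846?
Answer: -36613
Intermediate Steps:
(-37 - 39*70) - 1*33846 = (-37 - 2730) - 33846 = -2767 - 33846 = -36613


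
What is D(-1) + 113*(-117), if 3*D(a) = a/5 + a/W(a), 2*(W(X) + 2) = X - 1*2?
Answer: -462734/35 ≈ -13221.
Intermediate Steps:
W(X) = -3 + X/2 (W(X) = -2 + (X - 1*2)/2 = -2 + (X - 2)/2 = -2 + (-2 + X)/2 = -2 + (-1 + X/2) = -3 + X/2)
D(a) = a/15 + a/(3*(-3 + a/2)) (D(a) = (a/5 + a/(-3 + a/2))/3 = a/15 + a/(3*(-3 + a/2)))
D(-1) + 113*(-117) = (1/15)*(-1)*(4 - 1)/(-6 - 1) + 113*(-117) = (1/15)*(-1)*3/(-7) - 13221 = (1/15)*(-1)*(-⅐)*3 - 13221 = 1/35 - 13221 = -462734/35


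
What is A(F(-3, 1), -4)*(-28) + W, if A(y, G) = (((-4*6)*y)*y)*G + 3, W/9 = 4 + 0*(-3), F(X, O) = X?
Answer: -24240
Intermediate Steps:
W = 36 (W = 9*(4 + 0*(-3)) = 9*(4 + 0) = 9*4 = 36)
A(y, G) = 3 - 24*G*y² (A(y, G) = ((-24*y)*y)*G + 3 = (-24*y²)*G + 3 = -24*G*y² + 3 = 3 - 24*G*y²)
A(F(-3, 1), -4)*(-28) + W = (3 - 24*(-4)*(-3)²)*(-28) + 36 = (3 - 24*(-4)*9)*(-28) + 36 = (3 + 864)*(-28) + 36 = 867*(-28) + 36 = -24276 + 36 = -24240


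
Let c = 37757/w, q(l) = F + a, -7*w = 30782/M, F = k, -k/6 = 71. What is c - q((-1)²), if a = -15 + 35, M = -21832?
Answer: 2891336630/15391 ≈ 1.8786e+5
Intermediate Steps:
k = -426 (k = -6*71 = -426)
F = -426
w = 15391/76412 (w = -30782/(7*(-21832)) = -30782*(-1)/(7*21832) = -⅐*(-15391/10916) = 15391/76412 ≈ 0.20142)
a = 20
q(l) = -406 (q(l) = -426 + 20 = -406)
c = 2885087884/15391 (c = 37757/(15391/76412) = 37757*(76412/15391) = 2885087884/15391 ≈ 1.8745e+5)
c - q((-1)²) = 2885087884/15391 - 1*(-406) = 2885087884/15391 + 406 = 2891336630/15391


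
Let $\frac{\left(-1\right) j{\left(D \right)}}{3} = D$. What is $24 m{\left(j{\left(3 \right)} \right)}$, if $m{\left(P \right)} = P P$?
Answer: $1944$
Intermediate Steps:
$j{\left(D \right)} = - 3 D$
$m{\left(P \right)} = P^{2}$
$24 m{\left(j{\left(3 \right)} \right)} = 24 \left(\left(-3\right) 3\right)^{2} = 24 \left(-9\right)^{2} = 24 \cdot 81 = 1944$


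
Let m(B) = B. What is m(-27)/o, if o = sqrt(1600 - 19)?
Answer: -9*sqrt(1581)/527 ≈ -0.67904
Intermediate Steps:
o = sqrt(1581) ≈ 39.762
m(-27)/o = -27*sqrt(1581)/1581 = -9*sqrt(1581)/527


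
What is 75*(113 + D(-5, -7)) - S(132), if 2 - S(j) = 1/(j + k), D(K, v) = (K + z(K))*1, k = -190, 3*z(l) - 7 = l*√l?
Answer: 479833/58 - 125*I*√5 ≈ 8273.0 - 279.51*I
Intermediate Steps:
z(l) = 7/3 + l^(3/2)/3 (z(l) = 7/3 + (l*√l)/3 = 7/3 + l^(3/2)/3)
D(K, v) = 7/3 + K + K^(3/2)/3 (D(K, v) = (K + (7/3 + K^(3/2)/3))*1 = (7/3 + K + K^(3/2)/3)*1 = 7/3 + K + K^(3/2)/3)
S(j) = 2 - 1/(-190 + j) (S(j) = 2 - 1/(j - 190) = 2 - 1/(-190 + j))
75*(113 + D(-5, -7)) - S(132) = 75*(113 + (7/3 - 5 + (-5)^(3/2)/3)) - (-381 + 2*132)/(-190 + 132) = 75*(113 + (7/3 - 5 + (-5*I*√5)/3)) - (-381 + 264)/(-58) = 75*(113 + (7/3 - 5 - 5*I*√5/3)) - (-1)*(-117)/58 = 75*(113 + (-8/3 - 5*I*√5/3)) - 1*117/58 = 75*(331/3 - 5*I*√5/3) - 117/58 = (8275 - 125*I*√5) - 117/58 = 479833/58 - 125*I*√5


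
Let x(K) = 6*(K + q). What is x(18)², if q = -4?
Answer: 7056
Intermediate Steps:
x(K) = -24 + 6*K (x(K) = 6*(K - 4) = 6*(-4 + K) = -24 + 6*K)
x(18)² = (-24 + 6*18)² = (-24 + 108)² = 84² = 7056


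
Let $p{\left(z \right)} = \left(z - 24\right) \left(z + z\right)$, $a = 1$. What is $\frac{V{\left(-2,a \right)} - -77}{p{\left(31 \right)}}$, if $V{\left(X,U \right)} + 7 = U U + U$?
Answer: $\frac{36}{217} \approx 0.1659$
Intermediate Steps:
$V{\left(X,U \right)} = -7 + U + U^{2}$ ($V{\left(X,U \right)} = -7 + \left(U U + U\right) = -7 + \left(U^{2} + U\right) = -7 + \left(U + U^{2}\right) = -7 + U + U^{2}$)
$p{\left(z \right)} = 2 z \left(-24 + z\right)$ ($p{\left(z \right)} = \left(-24 + z\right) 2 z = 2 z \left(-24 + z\right)$)
$\frac{V{\left(-2,a \right)} - -77}{p{\left(31 \right)}} = \frac{\left(-7 + 1 + 1^{2}\right) - -77}{2 \cdot 31 \left(-24 + 31\right)} = \frac{\left(-7 + 1 + 1\right) + 77}{2 \cdot 31 \cdot 7} = \frac{-5 + 77}{434} = 72 \cdot \frac{1}{434} = \frac{36}{217}$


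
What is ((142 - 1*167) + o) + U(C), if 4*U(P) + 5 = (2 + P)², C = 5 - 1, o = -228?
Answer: -981/4 ≈ -245.25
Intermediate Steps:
C = 4
U(P) = -5/4 + (2 + P)²/4
((142 - 1*167) + o) + U(C) = ((142 - 1*167) - 228) + (-5/4 + (2 + 4)²/4) = ((142 - 167) - 228) + (-5/4 + (¼)*6²) = (-25 - 228) + (-5/4 + (¼)*36) = -253 + (-5/4 + 9) = -253 + 31/4 = -981/4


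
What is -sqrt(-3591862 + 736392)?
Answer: -I*sqrt(2855470) ≈ -1689.8*I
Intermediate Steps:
-sqrt(-3591862 + 736392) = -sqrt(-2855470) = -I*sqrt(2855470)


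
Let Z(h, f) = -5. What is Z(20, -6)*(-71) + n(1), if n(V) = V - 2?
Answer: 354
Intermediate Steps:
n(V) = -2 + V
Z(20, -6)*(-71) + n(1) = -5*(-71) + (-2 + 1) = 355 - 1 = 354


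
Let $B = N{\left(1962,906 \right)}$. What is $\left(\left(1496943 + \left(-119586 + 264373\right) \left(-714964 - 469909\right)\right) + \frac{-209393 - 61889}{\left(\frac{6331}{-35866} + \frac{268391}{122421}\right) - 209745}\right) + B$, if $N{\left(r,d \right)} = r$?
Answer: $- \frac{157987922345470784349098738}{920929340341315} \approx -1.7155 \cdot 10^{11}$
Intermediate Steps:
$B = 1962$
$\left(\left(1496943 + \left(-119586 + 264373\right) \left(-714964 - 469909\right)\right) + \frac{-209393 - 61889}{\left(\frac{6331}{-35866} + \frac{268391}{122421}\right) - 209745}\right) + B = \left(\left(1496943 + \left(-119586 + 264373\right) \left(-714964 - 469909\right)\right) + \frac{-209393 - 61889}{\left(\frac{6331}{-35866} + \frac{268391}{122421}\right) - 209745}\right) + 1962 = \left(\left(1496943 + 144787 \left(-1184873\right)\right) - \frac{271282}{\left(6331 \left(- \frac{1}{35866}\right) + 268391 \cdot \frac{1}{122421}\right) - 209745}\right) + 1962 = \left(\left(1496943 - 171554207051\right) - \frac{271282}{\left(- \frac{6331}{35866} + \frac{268391}{122421}\right) - 209745}\right) + 1962 = \left(-171552710108 - \frac{271282}{\frac{8851064255}{4390751586} - 209745}\right) + 1962 = \left(-171552710108 - \frac{271282}{- \frac{920929340341315}{4390751586}}\right) + 1962 = \left(-171552710108 - - \frac{1191131871753252}{920929340341315}\right) + 1962 = \left(-171552710108 + \frac{1191131871753252}{920929340341315}\right) + 1962 = - \frac{157987924152334150098758768}{920929340341315} + 1962 = - \frac{157987922345470784349098738}{920929340341315}$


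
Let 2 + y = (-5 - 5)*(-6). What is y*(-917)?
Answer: -53186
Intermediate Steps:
y = 58 (y = -2 + (-5 - 5)*(-6) = -2 - 10*(-6) = -2 + 60 = 58)
y*(-917) = 58*(-917) = -53186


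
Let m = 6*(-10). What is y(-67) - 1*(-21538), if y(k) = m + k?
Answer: 21411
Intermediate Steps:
m = -60
y(k) = -60 + k
y(-67) - 1*(-21538) = (-60 - 67) - 1*(-21538) = -127 + 21538 = 21411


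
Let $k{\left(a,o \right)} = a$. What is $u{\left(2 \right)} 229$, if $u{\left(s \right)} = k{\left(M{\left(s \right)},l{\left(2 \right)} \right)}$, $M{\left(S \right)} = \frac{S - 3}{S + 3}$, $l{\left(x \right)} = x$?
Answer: $- \frac{229}{5} \approx -45.8$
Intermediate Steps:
$M{\left(S \right)} = \frac{-3 + S}{3 + S}$
$u{\left(s \right)} = \frac{-3 + s}{3 + s}$
$u{\left(2 \right)} 229 = \frac{-3 + 2}{3 + 2} \cdot 229 = \frac{1}{5} \left(-1\right) 229 = \left(- \frac{1}{5}\right) 229 = - \frac{229}{5}$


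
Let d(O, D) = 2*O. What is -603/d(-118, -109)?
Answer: 603/236 ≈ 2.5551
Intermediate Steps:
-603/d(-118, -109) = -603/(2*(-118)) = -603/(-236) = -603*(-1/236) = 603/236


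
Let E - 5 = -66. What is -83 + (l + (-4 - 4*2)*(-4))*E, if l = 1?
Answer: -3072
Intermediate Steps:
E = -61 (E = 5 - 66 = -61)
-83 + (l + (-4 - 4*2)*(-4))*E = -83 + (1 + (-4 - 4*2)*(-4))*(-61) = -83 + (1 + (-4 - 8)*(-4))*(-61) = -83 + (1 - 12*(-4))*(-61) = -83 + (1 + 48)*(-61) = -83 + 49*(-61) = -83 - 2989 = -3072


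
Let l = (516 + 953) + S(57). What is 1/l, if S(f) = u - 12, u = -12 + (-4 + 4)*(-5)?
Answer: 1/1445 ≈ 0.00069204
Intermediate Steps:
u = -12 (u = -12 + 0*(-5) = -12 + 0 = -12)
S(f) = -24 (S(f) = -12 - 12 = -24)
l = 1445 (l = (516 + 953) - 24 = 1469 - 24 = 1445)
1/l = 1/1445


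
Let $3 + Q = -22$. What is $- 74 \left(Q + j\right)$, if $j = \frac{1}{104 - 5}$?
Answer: $\frac{183076}{99} \approx 1849.3$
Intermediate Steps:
$Q = -25$ ($Q = -3 - 22 = -25$)
$j = \frac{1}{99} \approx 0.010101$
$- 74 \left(Q + j\right) = - 74 \left(-25 + \frac{1}{99}\right) = \left(-74\right) \left(- \frac{2474}{99}\right) = \frac{183076}{99}$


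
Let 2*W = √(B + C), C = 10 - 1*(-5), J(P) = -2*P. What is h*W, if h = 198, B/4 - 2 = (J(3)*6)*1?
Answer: 1089*I ≈ 1089.0*I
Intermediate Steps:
B = -136 (B = 8 + 4*((-2*3*6)*1) = 8 + 4*(-6*6*1) = 8 + 4*(-36*1) = 8 + 4*(-36) = 8 - 144 = -136)
C = 15 (C = 10 + 5 = 15)
W = 11*I/2 (W = √(-136 + 15)/2 = √(-121)/2 = (11*I)/2 = 11*I/2 ≈ 5.5*I)
h*W = 198*(11*I/2) = 1089*I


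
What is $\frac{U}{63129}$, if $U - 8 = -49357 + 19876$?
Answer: $- \frac{29473}{63129} \approx -0.46687$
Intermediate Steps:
$U = -29473$ ($U = 8 + \left(-49357 + 19876\right) = 8 - 29481 = -29473$)
$\frac{U}{63129} = - \frac{29473}{63129}$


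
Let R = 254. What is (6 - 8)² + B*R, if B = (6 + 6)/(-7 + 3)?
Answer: -758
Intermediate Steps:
B = -3 (B = 12/(-4) = 12*(-¼) = -3)
(6 - 8)² + B*R = (6 - 8)² - 3*254 = (-2)² - 762 = 4 - 762 = -758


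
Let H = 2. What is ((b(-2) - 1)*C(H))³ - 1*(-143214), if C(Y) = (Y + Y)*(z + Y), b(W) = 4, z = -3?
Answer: 141486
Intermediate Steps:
C(Y) = 2*Y*(-3 + Y) (C(Y) = (Y + Y)*(-3 + Y) = (2*Y)*(-3 + Y) = 2*Y*(-3 + Y))
((b(-2) - 1)*C(H))³ - 1*(-143214) = ((4 - 1)*(2*2*(-3 + 2)))³ - 1*(-143214) = (3*(2*2*(-1)))³ + 143214 = (3*(-4))³ + 143214 = (-12)³ + 143214 = -1728 + 143214 = 141486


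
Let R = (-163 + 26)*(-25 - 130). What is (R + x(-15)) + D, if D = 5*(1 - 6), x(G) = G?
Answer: 21195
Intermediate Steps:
R = 21235 (R = -137*(-155) = 21235)
D = -25 (D = 5*(-5) = -25)
(R + x(-15)) + D = (21235 - 15) - 25 = 21220 - 25 = 21195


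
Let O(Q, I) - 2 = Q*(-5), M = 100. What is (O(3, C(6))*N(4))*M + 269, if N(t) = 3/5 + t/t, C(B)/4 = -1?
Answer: -1811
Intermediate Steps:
C(B) = -4 (C(B) = 4*(-1) = -4)
N(t) = 8/5 (N(t) = 3*(1/5) + 1 = 3/5 + 1 = 8/5)
O(Q, I) = 2 - 5*Q (O(Q, I) = 2 + Q*(-5) = 2 - 5*Q)
(O(3, C(6))*N(4))*M + 269 = ((2 - 5*3)*(8/5))*100 + 269 = ((2 - 15)*(8/5))*100 + 269 = -13*8/5*100 + 269 = -104/5*100 + 269 = -2080 + 269 = -1811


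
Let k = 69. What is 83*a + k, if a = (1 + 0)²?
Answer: 152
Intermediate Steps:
a = 1 (a = 1² = 1)
83*a + k = 83*1 + 69 = 83 + 69 = 152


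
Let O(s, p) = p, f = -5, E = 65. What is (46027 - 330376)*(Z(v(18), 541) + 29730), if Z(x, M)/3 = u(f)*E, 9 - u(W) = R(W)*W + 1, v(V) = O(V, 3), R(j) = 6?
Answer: -10560721860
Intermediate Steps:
v(V) = 3
u(W) = 8 - 6*W (u(W) = 9 - (6*W + 1) = 9 - (1 + 6*W) = 9 + (-1 - 6*W) = 8 - 6*W)
Z(x, M) = 7410 (Z(x, M) = 3*((8 - 6*(-5))*65) = 3*((8 + 30)*65) = 3*(38*65) = 3*2470 = 7410)
(46027 - 330376)*(Z(v(18), 541) + 29730) = (46027 - 330376)*(7410 + 29730) = -284349*37140 = -10560721860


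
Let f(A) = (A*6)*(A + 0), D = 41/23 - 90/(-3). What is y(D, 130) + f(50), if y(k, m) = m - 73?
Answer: 15057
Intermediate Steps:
D = 731/23 (D = 41*(1/23) - 90*(-⅓) = 41/23 + 30 = 731/23 ≈ 31.783)
y(k, m) = -73 + m
f(A) = 6*A² (f(A) = (6*A)*A = 6*A²)
y(D, 130) + f(50) = (-73 + 130) + 6*50² = 57 + 6*2500 = 57 + 15000 = 15057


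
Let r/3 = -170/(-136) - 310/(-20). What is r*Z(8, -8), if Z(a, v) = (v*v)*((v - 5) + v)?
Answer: -67536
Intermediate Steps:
r = 201/4 (r = 3*(-170/(-136) - 310/(-20)) = 3*(-170*(-1/136) - 310*(-1/20)) = 3*(5/4 + 31/2) = 3*(67/4) = 201/4 ≈ 50.250)
Z(a, v) = v²*(-5 + 2*v) (Z(a, v) = v²*((-5 + v) + v) = v²*(-5 + 2*v))
r*Z(8, -8) = 201*((-8)²*(-5 + 2*(-8)))/4 = 201*(64*(-5 - 16))/4 = 201*(64*(-21))/4 = (201/4)*(-1344) = -67536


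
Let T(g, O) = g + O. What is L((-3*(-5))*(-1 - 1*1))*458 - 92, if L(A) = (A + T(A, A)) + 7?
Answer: -38106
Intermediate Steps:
T(g, O) = O + g
L(A) = 7 + 3*A (L(A) = (A + (A + A)) + 7 = (A + 2*A) + 7 = 3*A + 7 = 7 + 3*A)
L((-3*(-5))*(-1 - 1*1))*458 - 92 = (7 + 3*((-3*(-5))*(-1 - 1*1)))*458 - 92 = (7 + 3*(15*(-1 - 1)))*458 - 92 = (7 + 3*(15*(-2)))*458 - 92 = (7 + 3*(-30))*458 - 92 = (7 - 90)*458 - 92 = -83*458 - 92 = -38014 - 92 = -38106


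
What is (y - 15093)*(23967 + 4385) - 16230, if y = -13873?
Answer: -821260262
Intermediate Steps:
(y - 15093)*(23967 + 4385) - 16230 = (-13873 - 15093)*(23967 + 4385) - 16230 = -28966*28352 - 16230 = -821244032 - 16230 = -821260262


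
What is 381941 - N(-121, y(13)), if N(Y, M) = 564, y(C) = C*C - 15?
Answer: 381377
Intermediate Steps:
y(C) = -15 + C**2 (y(C) = C**2 - 15 = -15 + C**2)
381941 - N(-121, y(13)) = 381941 - 1*564 = 381941 - 564 = 381377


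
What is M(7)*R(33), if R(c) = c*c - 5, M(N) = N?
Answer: 7588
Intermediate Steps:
R(c) = -5 + c² (R(c) = c² - 5 = -5 + c²)
M(7)*R(33) = 7*(-5 + 33²) = 7*(-5 + 1089) = 7*1084 = 7588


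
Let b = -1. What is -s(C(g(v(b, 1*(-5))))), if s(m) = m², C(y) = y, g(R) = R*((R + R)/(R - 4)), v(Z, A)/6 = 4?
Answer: -82944/25 ≈ -3317.8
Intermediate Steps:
v(Z, A) = 24 (v(Z, A) = 6*4 = 24)
g(R) = 2*R²/(-4 + R) (g(R) = R*((2*R)/(-4 + R)) = R*(2*R/(-4 + R)) = 2*R²/(-4 + R))
-s(C(g(v(b, 1*(-5))))) = -(2*24²/(-4 + 24))² = -(2*576/20)² = -(2*576*(1/20))² = -(288/5)² = -1*82944/25 = -82944/25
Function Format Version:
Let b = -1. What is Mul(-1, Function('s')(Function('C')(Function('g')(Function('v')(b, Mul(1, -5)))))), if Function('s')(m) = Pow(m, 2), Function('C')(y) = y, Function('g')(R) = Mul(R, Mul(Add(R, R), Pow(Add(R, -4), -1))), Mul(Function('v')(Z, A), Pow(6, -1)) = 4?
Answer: Rational(-82944, 25) ≈ -3317.8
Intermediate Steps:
Function('v')(Z, A) = 24 (Function('v')(Z, A) = Mul(6, 4) = 24)
Function('g')(R) = Mul(2, Pow(R, 2), Pow(Add(-4, R), -1)) (Function('g')(R) = Mul(R, Mul(Mul(2, R), Pow(Add(-4, R), -1))) = Mul(R, Mul(2, R, Pow(Add(-4, R), -1))) = Mul(2, Pow(R, 2), Pow(Add(-4, R), -1)))
Mul(-1, Function('s')(Function('C')(Function('g')(Function('v')(b, Mul(1, -5)))))) = Mul(-1, Pow(Mul(2, Pow(24, 2), Pow(Add(-4, 24), -1)), 2)) = Mul(-1, Pow(Mul(2, 576, Pow(20, -1)), 2)) = Mul(-1, Pow(Mul(2, 576, Rational(1, 20)), 2)) = Mul(-1, Pow(Rational(288, 5), 2)) = Mul(-1, Rational(82944, 25)) = Rational(-82944, 25)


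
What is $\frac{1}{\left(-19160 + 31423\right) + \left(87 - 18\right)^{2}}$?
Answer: $\frac{1}{17024} \approx 5.8741 \cdot 10^{-5}$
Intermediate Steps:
$\frac{1}{\left(-19160 + 31423\right) + \left(87 - 18\right)^{2}} = \frac{1}{12263 + 69^{2}} = \frac{1}{12263 + 4761} = \frac{1}{17024}$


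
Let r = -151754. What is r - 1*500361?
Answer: -652115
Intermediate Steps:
r - 1*500361 = -151754 - 1*500361 = -151754 - 500361 = -652115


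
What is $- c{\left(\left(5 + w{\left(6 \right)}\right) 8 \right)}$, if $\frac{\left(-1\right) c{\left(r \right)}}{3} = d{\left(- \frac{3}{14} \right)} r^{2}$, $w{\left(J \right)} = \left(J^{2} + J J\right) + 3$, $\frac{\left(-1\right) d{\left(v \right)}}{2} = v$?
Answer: $\frac{3686400}{7} \approx 5.2663 \cdot 10^{5}$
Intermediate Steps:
$d{\left(v \right)} = - 2 v$
$w{\left(J \right)} = 3 + 2 J^{2}$ ($w{\left(J \right)} = \left(J^{2} + J^{2}\right) + 3 = 2 J^{2} + 3 = 3 + 2 J^{2}$)
$c{\left(r \right)} = - \frac{9 r^{2}}{7}$ ($c{\left(r \right)} = - 3 - 2 \left(- \frac{3}{14}\right) r^{2} = - 3 - 2 \left(\left(-3\right) \frac{1}{14}\right) r^{2} = - 3 \left(-2\right) \left(- \frac{3}{14}\right) r^{2} = - 3 \frac{3 r^{2}}{7} = - \frac{9 r^{2}}{7}$)
$- c{\left(\left(5 + w{\left(6 \right)}\right) 8 \right)} = - \frac{\left(-9\right) \left(\left(5 + \left(3 + 2 \cdot 6^{2}\right)\right) 8\right)^{2}}{7} = - \frac{\left(-9\right) \left(\left(5 + \left(3 + 2 \cdot 36\right)\right) 8\right)^{2}}{7} = - \frac{\left(-9\right) \left(\left(5 + \left(3 + 72\right)\right) 8\right)^{2}}{7} = - \frac{\left(-9\right) \left(\left(5 + 75\right) 8\right)^{2}}{7} = - \frac{\left(-9\right) \left(80 \cdot 8\right)^{2}}{7} = - \frac{\left(-9\right) 640^{2}}{7} = - \frac{\left(-9\right) 409600}{7} = \left(-1\right) \left(- \frac{3686400}{7}\right) = \frac{3686400}{7}$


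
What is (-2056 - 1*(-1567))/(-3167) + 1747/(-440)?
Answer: -5317589/1393480 ≈ -3.8160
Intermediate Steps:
(-2056 - 1*(-1567))/(-3167) + 1747/(-440) = (-2056 + 1567)*(-1/3167) + 1747*(-1/440) = -489*(-1/3167) - 1747/440 = 489/3167 - 1747/440 = -5317589/1393480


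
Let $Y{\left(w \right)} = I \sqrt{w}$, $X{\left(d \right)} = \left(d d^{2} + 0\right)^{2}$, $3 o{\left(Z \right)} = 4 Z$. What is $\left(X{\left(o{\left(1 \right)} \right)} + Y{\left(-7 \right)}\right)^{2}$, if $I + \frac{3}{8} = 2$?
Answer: $\frac{445047121}{34012224} + \frac{13312 i \sqrt{7}}{729} \approx 13.085 + 48.313 i$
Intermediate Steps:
$o{\left(Z \right)} = \frac{4 Z}{3}$
$I = \frac{13}{8}$ ($I = - \frac{3}{8} + 2 = \frac{13}{8} \approx 1.625$)
$X{\left(d \right)} = d^{6}$ ($X{\left(d \right)} = \left(d^{3} + 0\right)^{2} = \left(d^{3}\right)^{2} = d^{6}$)
$Y{\left(w \right)} = \frac{13 \sqrt{w}}{8}$
$\left(X{\left(o{\left(1 \right)} \right)} + Y{\left(-7 \right)}\right)^{2} = \left(\left(\frac{4}{3} \cdot 1\right)^{6} + \frac{13 \sqrt{-7}}{8}\right)^{2} = \left(\left(\frac{4}{3}\right)^{6} + \frac{13 i \sqrt{7}}{8}\right)^{2} = \left(\frac{4096}{729} + \frac{13 i \sqrt{7}}{8}\right)^{2}$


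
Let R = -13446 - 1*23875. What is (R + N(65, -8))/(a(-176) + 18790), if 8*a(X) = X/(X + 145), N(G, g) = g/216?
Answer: -7809427/3931956 ≈ -1.9861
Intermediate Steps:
R = -37321 (R = -13446 - 23875 = -37321)
N(G, g) = g/216 (N(G, g) = g*(1/216) = g/216)
a(X) = X/(8*(145 + X)) (a(X) = (X/(X + 145))/8 = (X/(145 + X))/8 = X/(8*(145 + X)))
(R + N(65, -8))/(a(-176) + 18790) = (-37321 + (1/216)*(-8))/((1/8)*(-176)/(145 - 176) + 18790) = (-37321 - 1/27)/((1/8)*(-176)/(-31) + 18790) = -1007668/(27*((1/8)*(-176)*(-1/31) + 18790)) = -1007668/(27*(22/31 + 18790)) = -1007668/(27*582512/31) = -1007668/27*31/582512 = -7809427/3931956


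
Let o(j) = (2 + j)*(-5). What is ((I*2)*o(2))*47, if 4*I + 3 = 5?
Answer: -940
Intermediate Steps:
o(j) = -10 - 5*j
I = ½ (I = -¾ + (¼)*5 = -¾ + 5/4 = ½ ≈ 0.50000)
((I*2)*o(2))*47 = (((½)*2)*(-10 - 5*2))*47 = (1*(-10 - 10))*47 = (1*(-20))*47 = -20*47 = -940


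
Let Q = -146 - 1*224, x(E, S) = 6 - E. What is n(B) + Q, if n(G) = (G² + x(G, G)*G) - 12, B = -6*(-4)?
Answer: -238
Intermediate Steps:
B = 24
n(G) = -12 + G² + G*(6 - G) (n(G) = (G² + (6 - G)*G) - 12 = (G² + G*(6 - G)) - 12 = -12 + G² + G*(6 - G))
Q = -370 (Q = -146 - 224 = -370)
n(B) + Q = (-12 + 6*24) - 370 = (-12 + 144) - 370 = 132 - 370 = -238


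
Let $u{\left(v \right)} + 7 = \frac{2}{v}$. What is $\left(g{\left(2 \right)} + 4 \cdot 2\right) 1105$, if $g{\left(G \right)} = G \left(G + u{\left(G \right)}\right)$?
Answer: $0$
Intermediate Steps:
$u{\left(v \right)} = -7 + \frac{2}{v}$
$g{\left(G \right)} = G \left(-7 + G + \frac{2}{G}\right)$ ($g{\left(G \right)} = G \left(G - \left(7 - \frac{2}{G}\right)\right) = G \left(-7 + G + \frac{2}{G}\right)$)
$\left(g{\left(2 \right)} + 4 \cdot 2\right) 1105 = \left(\left(2 + 2 \left(-7 + 2\right)\right) + 4 \cdot 2\right) 1105 = \left(\left(2 + 2 \left(-5\right)\right) + 8\right) 1105 = \left(\left(2 - 10\right) + 8\right) 1105 = \left(-8 + 8\right) 1105 = 0 \cdot 1105 = 0$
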